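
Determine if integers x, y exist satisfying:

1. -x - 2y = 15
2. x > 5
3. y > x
No

The full constraint system is jointly infeasible over the integers. Each constraint and what it forces:

  - -x - 2y = 15: is a linear equation tying the variables together
  - x > 5: bounds one variable relative to a constant
  - y > x: bounds one variable relative to another variable

Propagating the comparison: y > x and x ≥ 6 give y ≥ 7. Range argument: with x ∈ [6, ∞], y ∈ [7, ∞], the left side of the equation is at most -20, but the right side is 15 > -20. No integer solution exists.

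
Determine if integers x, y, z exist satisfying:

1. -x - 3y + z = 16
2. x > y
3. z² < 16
Yes

Take x = -1, y = -5, z = 0. Substituting into each constraint:
  (1) 1 - 3(-5) + 0 = 16 ✓
  (2) -1 > -5 ✓
  (3) z² = (0)² = 0, and 0 < 16 ✓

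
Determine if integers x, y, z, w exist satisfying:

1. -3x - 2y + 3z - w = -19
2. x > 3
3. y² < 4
Yes

Take x = 4, y = 0, z = -2, w = 1. Substituting into each constraint:
  (1) -3(4) - 2(0) + 3(-2) + (-1) = -19 ✓
  (2) 4 > 3 ✓
  (3) y² = (0)² = 0, and 0 < 4 ✓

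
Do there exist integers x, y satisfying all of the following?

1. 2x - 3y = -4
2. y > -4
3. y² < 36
Yes

Take x = 1, y = 2. Substituting into each constraint:
  (1) 2(1) - 3(2) = -4 ✓
  (2) 2 > -4 ✓
  (3) y² = (2)² = 4, and 4 < 36 ✓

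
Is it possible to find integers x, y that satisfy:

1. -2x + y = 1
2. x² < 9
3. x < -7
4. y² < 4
No

A contradictory subset is {x² < 9, x < -7}. No integer assignment can satisfy these jointly:

  - x² < 9: restricts x to |x| ≤ 2
  - x < -7: bounds one variable relative to a constant

Direct contradiction: the bounds on x require x ≥ -2 and x ≤ -8 simultaneously, which is empty.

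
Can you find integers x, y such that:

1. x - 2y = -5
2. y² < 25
Yes

Take x = -5, y = 0. Substituting into each constraint:
  (1) (-5) - 2(0) = -5 ✓
  (2) y² = (0)² = 0, and 0 < 25 ✓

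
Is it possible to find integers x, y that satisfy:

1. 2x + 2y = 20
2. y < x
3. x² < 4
No

The full constraint system is jointly infeasible over the integers. Each constraint and what it forces:

  - 2x + 2y = 20: is a linear equation tying the variables together
  - y < x: bounds one variable relative to another variable
  - x² < 4: restricts x to |x| ≤ 1

Propagating the comparison: y < x and x ≤ 1 give y ≤ 0. Range argument: with x ∈ [-1, 1], y ∈ [−∞, 0], the left side of the equation is at most 2, but the right side is 20 > 2. No integer solution exists.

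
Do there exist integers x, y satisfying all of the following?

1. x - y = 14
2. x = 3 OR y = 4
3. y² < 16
No

The full constraint system is jointly infeasible over the integers. Each constraint and what it forces:

  - x - y = 14: is a linear equation tying the variables together
  - x = 3 OR y = 4: forces a choice: either x = 3 or y = 4
  - y² < 16: restricts y to |y| ≤ 3

Split on the disjunction (x = 3 OR y = 4):
  • If x = 3: the equation forces y = -11, but y² < 16 requires |y| ≤ 3.
  • If y = 4: this contradicts y² < 16, which requires |y| ≤ 3.
Both branches are infeasible, so the system has no integer solution.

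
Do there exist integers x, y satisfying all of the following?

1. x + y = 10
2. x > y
Yes

Take x = 6, y = 4. Substituting into each constraint:
  (1) 6 + 4 = 10 ✓
  (2) 6 > 4 ✓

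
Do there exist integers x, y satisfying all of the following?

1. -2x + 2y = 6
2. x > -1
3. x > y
No

A contradictory subset is {-2x + 2y = 6, x > y}. No integer assignment can satisfy these jointly:

  - -2x + 2y = 6: is a linear equation tying the variables together
  - x > y: bounds one variable relative to another variable

From the equation, x − y = -3, i.e. x − y = -3; but x > y requires x − y ≥ 1. Contradiction.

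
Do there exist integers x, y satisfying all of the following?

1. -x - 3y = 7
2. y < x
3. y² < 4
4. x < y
No

A contradictory subset is {y < x, x < y}. No integer assignment can satisfy these jointly:

  - y < x: bounds one variable relative to another variable
  - x < y: bounds one variable relative to another variable

Direct contradiction: x > y and y > x cannot both hold.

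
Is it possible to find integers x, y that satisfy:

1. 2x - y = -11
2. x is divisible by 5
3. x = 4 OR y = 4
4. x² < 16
No

A contradictory subset is {2x - y = -11, x = 4 OR y = 4, x² < 16}. No integer assignment can satisfy these jointly:

  - 2x - y = -11: is a linear equation tying the variables together
  - x = 4 OR y = 4: forces a choice: either x = 4 or y = 4
  - x² < 16: restricts x to |x| ≤ 3

Split on the disjunction (x = 4 OR y = 4):
  • If x = 4: this contradicts x² < 16, which requires |x| ≤ 3.
  • If y = 4: with y = 4, every remaining term of the linear equation is divisible by 2, so the left side is ≡ 0 (mod 2); but the right side -7 ≡ 1 (mod 2). No integers can satisfy it.
Both branches are infeasible, so the system has no integer solution.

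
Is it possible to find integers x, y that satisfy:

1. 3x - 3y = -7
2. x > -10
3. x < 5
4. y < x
No

Even the single constraint (3x - 3y = -7) is infeasible over the integers.

  - 3x - 3y = -7: every term on the left is divisible by 3, so the LHS ≡ 0 (mod 3), but the RHS -7 is not — no integer solution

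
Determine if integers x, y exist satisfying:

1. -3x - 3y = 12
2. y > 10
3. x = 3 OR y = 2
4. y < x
No

A contradictory subset is {-3x - 3y = 12, y > 10, y < x}. No integer assignment can satisfy these jointly:

  - -3x - 3y = 12: is a linear equation tying the variables together
  - y > 10: bounds one variable relative to a constant
  - y < x: bounds one variable relative to another variable

Propagating the comparison: x > y and y ≥ 11 give x ≥ 12. Range argument: with x ∈ [12, ∞], y ∈ [11, ∞], the left side of the equation is at most -69, but the right side is 12 > -69. No integer solution exists.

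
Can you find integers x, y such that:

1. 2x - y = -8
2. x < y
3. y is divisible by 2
Yes

Take x = -4, y = 0. Substituting into each constraint:
  (1) 2(-4) + 0 = -8 ✓
  (2) -4 < 0 ✓
  (3) 0 = 2 × 0, remainder 0 ✓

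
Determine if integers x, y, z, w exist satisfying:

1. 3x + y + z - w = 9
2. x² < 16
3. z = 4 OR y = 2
Yes

Take x = 0, y = 2, z = 7, w = 0. Substituting into each constraint:
  (1) 3(0) + 2 + 7 + 0 = 9 ✓
  (2) x² = (0)² = 0, and 0 < 16 ✓
  (3) y = 2, target 2 ✓ (second branch holds)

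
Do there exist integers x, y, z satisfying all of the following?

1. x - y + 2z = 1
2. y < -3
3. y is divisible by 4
Yes

Take x = 1, y = -4, z = -2. Substituting into each constraint:
  (1) 1 + 4 + 2(-2) = 1 ✓
  (2) -4 < -3 ✓
  (3) -4 = 4 × -1, remainder 0 ✓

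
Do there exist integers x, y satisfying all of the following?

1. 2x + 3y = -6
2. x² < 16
Yes

Take x = 0, y = -2. Substituting into each constraint:
  (1) 2(0) + 3(-2) = -6 ✓
  (2) x² = (0)² = 0, and 0 < 16 ✓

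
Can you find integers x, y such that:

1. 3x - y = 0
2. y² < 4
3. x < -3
No

The full constraint system is jointly infeasible over the integers. Each constraint and what it forces:

  - 3x - y = 0: is a linear equation tying the variables together
  - y² < 4: restricts y to |y| ≤ 1
  - x < -3: bounds one variable relative to a constant

Range argument: with x ∈ [−∞, -4], y ∈ [-1, 1], the left side of the equation is at most -11, but the right side is 0 > -11. No integer solution exists.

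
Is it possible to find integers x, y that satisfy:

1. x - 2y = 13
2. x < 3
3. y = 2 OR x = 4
No

The full constraint system is jointly infeasible over the integers. Each constraint and what it forces:

  - x - 2y = 13: is a linear equation tying the variables together
  - x < 3: bounds one variable relative to a constant
  - y = 2 OR x = 4: forces a choice: either y = 2 or x = 4

Split on the disjunction (y = 2 OR x = 4):
  • If y = 2: the equation forces x = 17, which contradicts the bound x ≤ 2.
  • If x = 4: this contradicts the bound x ≤ 2.
Both branches are infeasible, so the system has no integer solution.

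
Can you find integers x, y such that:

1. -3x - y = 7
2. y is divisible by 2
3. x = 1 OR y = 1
Yes

Take x = 1, y = -10. Substituting into each constraint:
  (1) -3(1) + 10 = 7 ✓
  (2) -10 = 2 × -5, remainder 0 ✓
  (3) x = 1, target 1 ✓ (first branch holds)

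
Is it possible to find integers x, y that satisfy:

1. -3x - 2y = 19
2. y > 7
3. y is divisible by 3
No

A contradictory subset is {-3x - 2y = 19, y is divisible by 3}. No integer assignment can satisfy these jointly:

  - -3x - 2y = 19: is a linear equation tying the variables together
  - y is divisible by 3: restricts y to multiples of 3

Modular obstruction: writing y = 3y', every remaining term of the linear equation is divisible by 3, so the left side is ≡ 0 (mod 3); but the right side 19 ≡ 1 (mod 3). No integers can satisfy it.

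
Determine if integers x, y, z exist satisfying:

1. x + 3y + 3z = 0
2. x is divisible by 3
Yes

Take x = 0, y = 0, z = 0. Substituting into each constraint:
  (1) 0 + 3(0) + 3(0) = 0 ✓
  (2) 0 = 3 × 0, remainder 0 ✓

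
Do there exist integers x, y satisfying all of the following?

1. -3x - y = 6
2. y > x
Yes

Take x = -2, y = 0. Substituting into each constraint:
  (1) -3(-2) + 0 = 6 ✓
  (2) 0 > -2 ✓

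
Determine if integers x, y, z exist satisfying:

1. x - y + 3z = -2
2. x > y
Yes

Take x = 0, y = -1, z = -1. Substituting into each constraint:
  (1) 0 + 1 + 3(-1) = -2 ✓
  (2) 0 > -1 ✓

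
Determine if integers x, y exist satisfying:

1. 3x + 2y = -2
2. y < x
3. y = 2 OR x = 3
No

The full constraint system is jointly infeasible over the integers. Each constraint and what it forces:

  - 3x + 2y = -2: is a linear equation tying the variables together
  - y < x: bounds one variable relative to another variable
  - y = 2 OR x = 3: forces a choice: either y = 2 or x = 3

Split on the disjunction (y = 2 OR x = 3):
  • If y = 2: the equation forces x = -2, giving (y, x) = (2, -2), which violates x > y.
  • If x = 3: with x = 3, every remaining term of the linear equation is divisible by 2, so the left side is ≡ 0 (mod 2); but the right side -11 ≡ 1 (mod 2). No integers can satisfy it.
Both branches are infeasible, so the system has no integer solution.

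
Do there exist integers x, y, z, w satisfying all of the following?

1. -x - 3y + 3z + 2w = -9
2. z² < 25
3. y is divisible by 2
Yes

Take x = 9, y = 0, z = 0, w = 0. Substituting into each constraint:
  (1) (-9) - 3(0) + 3(0) + 2(0) = -9 ✓
  (2) z² = (0)² = 0, and 0 < 25 ✓
  (3) 0 = 2 × 0, remainder 0 ✓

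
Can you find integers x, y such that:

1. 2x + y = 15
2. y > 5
Yes

Take x = 0, y = 15. Substituting into each constraint:
  (1) 2(0) + 15 = 15 ✓
  (2) 15 > 5 ✓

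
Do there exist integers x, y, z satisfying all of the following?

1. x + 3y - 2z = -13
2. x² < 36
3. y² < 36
Yes

Take x = 0, y = -3, z = 2. Substituting into each constraint:
  (1) 0 + 3(-3) - 2(2) = -13 ✓
  (2) x² = (0)² = 0, and 0 < 36 ✓
  (3) y² = (-3)² = 9, and 9 < 36 ✓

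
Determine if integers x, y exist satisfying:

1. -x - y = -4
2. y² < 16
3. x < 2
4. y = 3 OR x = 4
Yes

Take x = 1, y = 3. Substituting into each constraint:
  (1) (-1) + (-3) = -4 ✓
  (2) y² = (3)² = 9, and 9 < 16 ✓
  (3) 1 < 2 ✓
  (4) y = 3, target 3 ✓ (first branch holds)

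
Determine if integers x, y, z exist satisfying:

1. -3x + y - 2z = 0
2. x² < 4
Yes

Take x = 0, y = 0, z = 0. Substituting into each constraint:
  (1) -3(0) + 0 - 2(0) = 0 ✓
  (2) x² = (0)² = 0, and 0 < 4 ✓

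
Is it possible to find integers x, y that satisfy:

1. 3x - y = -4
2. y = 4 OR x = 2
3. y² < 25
Yes

Take x = 0, y = 4. Substituting into each constraint:
  (1) 3(0) + (-4) = -4 ✓
  (2) y = 4, target 4 ✓ (first branch holds)
  (3) y² = (4)² = 16, and 16 < 25 ✓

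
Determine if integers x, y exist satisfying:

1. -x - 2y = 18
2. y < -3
Yes

Take x = -10, y = -4. Substituting into each constraint:
  (1) 10 - 2(-4) = 18 ✓
  (2) -4 < -3 ✓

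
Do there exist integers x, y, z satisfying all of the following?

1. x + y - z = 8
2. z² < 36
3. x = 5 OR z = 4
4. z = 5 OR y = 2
Yes

Take x = 5, y = 2, z = -1. Substituting into each constraint:
  (1) 5 + 2 + 1 = 8 ✓
  (2) z² = (-1)² = 1, and 1 < 36 ✓
  (3) x = 5, target 5 ✓ (first branch holds)
  (4) y = 2, target 2 ✓ (second branch holds)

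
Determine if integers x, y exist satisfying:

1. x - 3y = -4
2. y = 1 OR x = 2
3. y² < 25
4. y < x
No

A contradictory subset is {x - 3y = -4, y = 1 OR x = 2, y < x}. No integer assignment can satisfy these jointly:

  - x - 3y = -4: is a linear equation tying the variables together
  - y = 1 OR x = 2: forces a choice: either y = 1 or x = 2
  - y < x: bounds one variable relative to another variable

Split on the disjunction (y = 1 OR x = 2):
  • If y = 1: the equation forces x = -1, giving (y, x) = (1, -1), which violates x > y.
  • If x = 2: the equation forces y = 2, giving (x, y) = (2, 2), which violates x > y.
Both branches are infeasible, so the system has no integer solution.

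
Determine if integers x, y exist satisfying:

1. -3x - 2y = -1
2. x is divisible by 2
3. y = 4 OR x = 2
No

A contradictory subset is {-3x - 2y = -1, y = 4 OR x = 2}. No integer assignment can satisfy these jointly:

  - -3x - 2y = -1: is a linear equation tying the variables together
  - y = 4 OR x = 2: forces a choice: either y = 4 or x = 2

Split on the disjunction (y = 4 OR x = 2):
  • If y = 4: with y = 4, every remaining term of the linear equation is divisible by 3, so the left side is ≡ 0 (mod 3); but the right side 7 ≡ 1 (mod 3). No integers can satisfy it.
  • If x = 2: with x = 2, every remaining term of the linear equation is divisible by 2, so the left side is ≡ 0 (mod 2); but the right side 5 ≡ 1 (mod 2). No integers can satisfy it.
Both branches are infeasible, so the system has no integer solution.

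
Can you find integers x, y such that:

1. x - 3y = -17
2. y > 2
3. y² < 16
Yes

Take x = -8, y = 3. Substituting into each constraint:
  (1) (-8) - 3(3) = -17 ✓
  (2) 3 > 2 ✓
  (3) y² = (3)² = 9, and 9 < 16 ✓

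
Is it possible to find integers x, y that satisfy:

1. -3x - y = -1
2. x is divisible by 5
Yes

Take x = 0, y = 1. Substituting into each constraint:
  (1) -3(0) + (-1) = -1 ✓
  (2) 0 = 5 × 0, remainder 0 ✓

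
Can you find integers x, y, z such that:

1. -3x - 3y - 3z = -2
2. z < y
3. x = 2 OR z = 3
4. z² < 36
No

Even the single constraint (-3x - 3y - 3z = -2) is infeasible over the integers.

  - -3x - 3y - 3z = -2: every term on the left is divisible by 3, so the LHS ≡ 0 (mod 3), but the RHS -2 is not — no integer solution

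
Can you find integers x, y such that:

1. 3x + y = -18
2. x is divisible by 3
Yes

Take x = 0, y = -18. Substituting into each constraint:
  (1) 3(0) + (-18) = -18 ✓
  (2) 0 = 3 × 0, remainder 0 ✓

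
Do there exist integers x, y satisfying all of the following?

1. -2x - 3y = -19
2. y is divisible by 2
No

The full constraint system is jointly infeasible over the integers. Each constraint and what it forces:

  - -2x - 3y = -19: is a linear equation tying the variables together
  - y is divisible by 2: restricts y to multiples of 2

Modular obstruction: writing y = 2y', every remaining term of the linear equation is divisible by 2, so the left side is ≡ 0 (mod 2); but the right side -19 ≡ 1 (mod 2). No integers can satisfy it.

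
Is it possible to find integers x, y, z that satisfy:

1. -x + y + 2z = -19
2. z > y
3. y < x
Yes

Take x = 21, y = 0, z = 1. Substituting into each constraint:
  (1) (-21) + 0 + 2(1) = -19 ✓
  (2) 1 > 0 ✓
  (3) 0 < 21 ✓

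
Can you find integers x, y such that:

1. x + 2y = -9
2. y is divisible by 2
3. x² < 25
Yes

Take x = 3, y = -6. Substituting into each constraint:
  (1) 3 + 2(-6) = -9 ✓
  (2) -6 = 2 × -3, remainder 0 ✓
  (3) x² = (3)² = 9, and 9 < 25 ✓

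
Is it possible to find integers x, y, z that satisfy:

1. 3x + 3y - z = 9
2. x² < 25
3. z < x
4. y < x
Yes

Take x = 0, y = -1, z = -12. Substituting into each constraint:
  (1) 3(0) + 3(-1) + 12 = 9 ✓
  (2) x² = (0)² = 0, and 0 < 25 ✓
  (3) -12 < 0 ✓
  (4) -1 < 0 ✓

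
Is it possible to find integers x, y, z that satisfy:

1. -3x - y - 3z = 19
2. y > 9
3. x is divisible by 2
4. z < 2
Yes

Take x = 0, y = 11, z = -10. Substituting into each constraint:
  (1) -3(0) + (-11) - 3(-10) = 19 ✓
  (2) 11 > 9 ✓
  (3) 0 = 2 × 0, remainder 0 ✓
  (4) -10 < 2 ✓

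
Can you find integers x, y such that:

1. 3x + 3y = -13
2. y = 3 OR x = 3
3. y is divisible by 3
No

Even the single constraint (3x + 3y = -13) is infeasible over the integers.

  - 3x + 3y = -13: every term on the left is divisible by 3, so the LHS ≡ 0 (mod 3), but the RHS -13 is not — no integer solution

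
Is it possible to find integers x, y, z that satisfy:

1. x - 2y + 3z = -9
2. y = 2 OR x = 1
Yes

Take x = 1, y = 5, z = 0. Substituting into each constraint:
  (1) 1 - 2(5) + 3(0) = -9 ✓
  (2) x = 1, target 1 ✓ (second branch holds)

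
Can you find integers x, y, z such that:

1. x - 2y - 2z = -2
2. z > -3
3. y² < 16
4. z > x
Yes

Take x = 0, y = 0, z = 1. Substituting into each constraint:
  (1) 0 - 2(0) - 2(1) = -2 ✓
  (2) 1 > -3 ✓
  (3) y² = (0)² = 0, and 0 < 16 ✓
  (4) 1 > 0 ✓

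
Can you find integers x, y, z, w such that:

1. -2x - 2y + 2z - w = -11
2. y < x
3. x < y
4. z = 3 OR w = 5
No

A contradictory subset is {y < x, x < y}. No integer assignment can satisfy these jointly:

  - y < x: bounds one variable relative to another variable
  - x < y: bounds one variable relative to another variable

Direct contradiction: x > y and y > x cannot both hold.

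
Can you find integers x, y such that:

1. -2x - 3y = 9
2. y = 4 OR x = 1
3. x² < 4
No

A contradictory subset is {-2x - 3y = 9, y = 4 OR x = 1}. No integer assignment can satisfy these jointly:

  - -2x - 3y = 9: is a linear equation tying the variables together
  - y = 4 OR x = 1: forces a choice: either y = 4 or x = 1

Split on the disjunction (y = 4 OR x = 1):
  • If y = 4: with y = 4, every remaining term of the linear equation is divisible by 2, so the left side is ≡ 0 (mod 2); but the right side 21 ≡ 1 (mod 2). No integers can satisfy it.
  • If x = 1: with x = 1, every remaining term of the linear equation is divisible by 3, so the left side is ≡ 0 (mod 3); but the right side 11 ≡ 2 (mod 3). No integers can satisfy it.
Both branches are infeasible, so the system has no integer solution.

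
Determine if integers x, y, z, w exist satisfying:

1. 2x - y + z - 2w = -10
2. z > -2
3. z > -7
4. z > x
Yes

Take x = -1, y = 0, z = 0, w = 4. Substituting into each constraint:
  (1) 2(-1) + 0 + 0 - 2(4) = -10 ✓
  (2) 0 > -2 ✓
  (3) 0 > -7 ✓
  (4) 0 > -1 ✓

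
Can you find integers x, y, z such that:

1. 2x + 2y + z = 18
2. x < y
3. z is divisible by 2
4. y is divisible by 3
Yes

Take x = -1, y = 0, z = 20. Substituting into each constraint:
  (1) 2(-1) + 2(0) + 20 = 18 ✓
  (2) -1 < 0 ✓
  (3) 20 = 2 × 10, remainder 0 ✓
  (4) 0 = 3 × 0, remainder 0 ✓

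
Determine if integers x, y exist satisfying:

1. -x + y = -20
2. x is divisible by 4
Yes

Take x = 0, y = -20. Substituting into each constraint:
  (1) 0 + (-20) = -20 ✓
  (2) 0 = 4 × 0, remainder 0 ✓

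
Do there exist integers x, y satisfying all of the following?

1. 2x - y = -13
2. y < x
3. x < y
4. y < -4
No

A contradictory subset is {y < x, x < y}. No integer assignment can satisfy these jointly:

  - y < x: bounds one variable relative to another variable
  - x < y: bounds one variable relative to another variable

Direct contradiction: x > y and y > x cannot both hold.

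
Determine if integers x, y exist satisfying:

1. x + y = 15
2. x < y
Yes

Take x = 7, y = 8. Substituting into each constraint:
  (1) 7 + 8 = 15 ✓
  (2) 7 < 8 ✓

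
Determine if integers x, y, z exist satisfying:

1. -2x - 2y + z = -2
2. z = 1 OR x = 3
Yes

Take x = 3, y = -2, z = 0. Substituting into each constraint:
  (1) -2(3) - 2(-2) + 0 = -2 ✓
  (2) x = 3, target 3 ✓ (second branch holds)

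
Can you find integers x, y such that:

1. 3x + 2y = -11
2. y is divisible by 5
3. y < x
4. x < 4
Yes

Take x = 3, y = -10. Substituting into each constraint:
  (1) 3(3) + 2(-10) = -11 ✓
  (2) -10 = 5 × -2, remainder 0 ✓
  (3) -10 < 3 ✓
  (4) 3 < 4 ✓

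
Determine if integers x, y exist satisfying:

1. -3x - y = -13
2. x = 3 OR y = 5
Yes

Take x = 3, y = 4. Substituting into each constraint:
  (1) -3(3) + (-4) = -13 ✓
  (2) x = 3, target 3 ✓ (first branch holds)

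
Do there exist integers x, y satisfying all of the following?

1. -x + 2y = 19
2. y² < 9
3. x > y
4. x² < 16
No

A contradictory subset is {-x + 2y = 19, y² < 9, x > y}. No integer assignment can satisfy these jointly:

  - -x + 2y = 19: is a linear equation tying the variables together
  - y² < 9: restricts y to |y| ≤ 2
  - x > y: bounds one variable relative to another variable

Propagating the comparison: x > y and y ≥ -2 give x ≥ -1. Range argument: with x ∈ [-1, ∞], y ∈ [-2, 2], the left side of the equation is at most 5, but the right side is 19 > 5. No integer solution exists.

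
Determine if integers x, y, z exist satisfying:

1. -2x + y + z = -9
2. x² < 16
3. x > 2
Yes

Take x = 3, y = -3, z = 0. Substituting into each constraint:
  (1) -2(3) + (-3) + 0 = -9 ✓
  (2) x² = (3)² = 9, and 9 < 16 ✓
  (3) 3 > 2 ✓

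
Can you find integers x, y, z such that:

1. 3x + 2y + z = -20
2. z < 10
Yes

Take x = -7, y = 0, z = 1. Substituting into each constraint:
  (1) 3(-7) + 2(0) + 1 = -20 ✓
  (2) 1 < 10 ✓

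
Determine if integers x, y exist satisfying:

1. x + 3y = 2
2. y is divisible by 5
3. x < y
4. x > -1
No

A contradictory subset is {x + 3y = 2, x < y, x > -1}. No integer assignment can satisfy these jointly:

  - x + 3y = 2: is a linear equation tying the variables together
  - x < y: bounds one variable relative to another variable
  - x > -1: bounds one variable relative to a constant

Propagating the comparison: y > x and x ≥ 0 give y ≥ 1. Range argument: with x ∈ [0, ∞], y ∈ [1, ∞], the left side of the equation is at least 3, but the right side is 2 < 3. No integer solution exists.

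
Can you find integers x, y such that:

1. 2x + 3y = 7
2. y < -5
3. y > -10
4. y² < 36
No

A contradictory subset is {y < -5, y² < 36}. No integer assignment can satisfy these jointly:

  - y < -5: bounds one variable relative to a constant
  - y² < 36: restricts y to |y| ≤ 5

Direct contradiction: the bounds on y require y ≥ -5 and y ≤ -6 simultaneously, which is empty.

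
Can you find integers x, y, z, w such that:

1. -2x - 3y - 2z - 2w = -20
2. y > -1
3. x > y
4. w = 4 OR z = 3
Yes

Take x = 3, y = 2, z = 0, w = 4. Substituting into each constraint:
  (1) -2(3) - 3(2) - 2(0) - 2(4) = -20 ✓
  (2) 2 > -1 ✓
  (3) 3 > 2 ✓
  (4) w = 4, target 4 ✓ (first branch holds)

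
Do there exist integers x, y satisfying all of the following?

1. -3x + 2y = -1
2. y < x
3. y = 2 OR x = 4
No

The full constraint system is jointly infeasible over the integers. Each constraint and what it forces:

  - -3x + 2y = -1: is a linear equation tying the variables together
  - y < x: bounds one variable relative to another variable
  - y = 2 OR x = 4: forces a choice: either y = 2 or x = 4

Split on the disjunction (y = 2 OR x = 4):
  • If y = 2: with y = 2, every remaining term of the linear equation is divisible by 3, so the left side is ≡ 0 (mod 3); but the right side -5 ≡ 1 (mod 3). No integers can satisfy it.
  • If x = 4: with x = 4, every remaining term of the linear equation is divisible by 2, so the left side is ≡ 0 (mod 2); but the right side 11 ≡ 1 (mod 2). No integers can satisfy it.
Both branches are infeasible, so the system has no integer solution.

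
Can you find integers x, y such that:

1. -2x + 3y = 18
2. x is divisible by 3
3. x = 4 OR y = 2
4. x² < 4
No

A contradictory subset is {-2x + 3y = 18, x = 4 OR y = 2, x² < 4}. No integer assignment can satisfy these jointly:

  - -2x + 3y = 18: is a linear equation tying the variables together
  - x = 4 OR y = 2: forces a choice: either x = 4 or y = 2
  - x² < 4: restricts x to |x| ≤ 1

Split on the disjunction (x = 4 OR y = 2):
  • If x = 4: this contradicts x² < 4, which requires |x| ≤ 1.
  • If y = 2: the equation forces x = -6, but x² < 4 requires |x| ≤ 1.
Both branches are infeasible, so the system has no integer solution.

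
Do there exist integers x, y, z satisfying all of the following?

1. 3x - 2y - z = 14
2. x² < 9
Yes

Take x = 0, y = -7, z = 0. Substituting into each constraint:
  (1) 3(0) - 2(-7) + 0 = 14 ✓
  (2) x² = (0)² = 0, and 0 < 9 ✓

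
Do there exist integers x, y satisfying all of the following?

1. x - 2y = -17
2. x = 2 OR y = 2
Yes

Take x = -13, y = 2. Substituting into each constraint:
  (1) (-13) - 2(2) = -17 ✓
  (2) y = 2, target 2 ✓ (second branch holds)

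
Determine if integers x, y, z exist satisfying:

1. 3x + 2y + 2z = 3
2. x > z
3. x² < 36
Yes

Take x = 1, y = 0, z = 0. Substituting into each constraint:
  (1) 3(1) + 2(0) + 2(0) = 3 ✓
  (2) 1 > 0 ✓
  (3) x² = (1)² = 1, and 1 < 36 ✓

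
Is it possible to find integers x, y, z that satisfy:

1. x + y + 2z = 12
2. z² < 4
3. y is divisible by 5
Yes

Take x = 12, y = 0, z = 0. Substituting into each constraint:
  (1) 12 + 0 + 2(0) = 12 ✓
  (2) z² = (0)² = 0, and 0 < 4 ✓
  (3) 0 = 5 × 0, remainder 0 ✓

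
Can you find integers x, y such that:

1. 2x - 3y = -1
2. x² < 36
Yes

Take x = 1, y = 1. Substituting into each constraint:
  (1) 2(1) - 3(1) = -1 ✓
  (2) x² = (1)² = 1, and 1 < 36 ✓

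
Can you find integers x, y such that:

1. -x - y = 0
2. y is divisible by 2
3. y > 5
Yes

Take x = -6, y = 6. Substituting into each constraint:
  (1) 6 + (-6) = 0 ✓
  (2) 6 = 2 × 3, remainder 0 ✓
  (3) 6 > 5 ✓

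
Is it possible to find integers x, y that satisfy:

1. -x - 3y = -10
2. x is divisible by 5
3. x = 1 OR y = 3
No

The full constraint system is jointly infeasible over the integers. Each constraint and what it forces:

  - -x - 3y = -10: is a linear equation tying the variables together
  - x is divisible by 5: restricts x to multiples of 5
  - x = 1 OR y = 3: forces a choice: either x = 1 or y = 3

Split on the disjunction (x = 1 OR y = 3):
  • If x = 1: this contradicts the divisibility constraint — 1 is not a multiple of 5.
  • If y = 3: with y = 3, writing x = 5x', every remaining term of the linear equation is divisible by 5, so the left side is ≡ 0 (mod 5); but the right side -1 ≡ 4 (mod 5). No integers can satisfy it.
Both branches are infeasible, so the system has no integer solution.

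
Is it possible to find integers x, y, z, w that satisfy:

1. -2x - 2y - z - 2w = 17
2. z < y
Yes

Take x = 0, y = 2, z = 1, w = -11. Substituting into each constraint:
  (1) -2(0) - 2(2) + (-1) - 2(-11) = 17 ✓
  (2) 1 < 2 ✓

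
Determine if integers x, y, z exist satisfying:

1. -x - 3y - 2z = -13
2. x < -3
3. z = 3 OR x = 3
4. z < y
Yes

Take x = -5, y = 4, z = 3. Substituting into each constraint:
  (1) 5 - 3(4) - 2(3) = -13 ✓
  (2) -5 < -3 ✓
  (3) z = 3, target 3 ✓ (first branch holds)
  (4) 3 < 4 ✓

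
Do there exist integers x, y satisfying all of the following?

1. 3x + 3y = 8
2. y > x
No

Even the single constraint (3x + 3y = 8) is infeasible over the integers.

  - 3x + 3y = 8: every term on the left is divisible by 3, so the LHS ≡ 0 (mod 3), but the RHS 8 is not — no integer solution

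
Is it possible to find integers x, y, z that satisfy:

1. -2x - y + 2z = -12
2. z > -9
Yes

Take x = 6, y = 0, z = 0. Substituting into each constraint:
  (1) -2(6) + 0 + 2(0) = -12 ✓
  (2) 0 > -9 ✓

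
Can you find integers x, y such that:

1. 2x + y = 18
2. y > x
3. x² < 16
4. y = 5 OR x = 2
Yes

Take x = 2, y = 14. Substituting into each constraint:
  (1) 2(2) + 14 = 18 ✓
  (2) 14 > 2 ✓
  (3) x² = (2)² = 4, and 4 < 16 ✓
  (4) x = 2, target 2 ✓ (second branch holds)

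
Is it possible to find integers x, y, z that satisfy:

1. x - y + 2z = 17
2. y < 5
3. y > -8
Yes

Take x = 1, y = 0, z = 8. Substituting into each constraint:
  (1) 1 + 0 + 2(8) = 17 ✓
  (2) 0 < 5 ✓
  (3) 0 > -8 ✓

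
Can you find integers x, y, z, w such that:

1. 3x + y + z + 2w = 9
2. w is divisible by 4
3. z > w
Yes

Take x = 2, y = 0, z = 3, w = 0. Substituting into each constraint:
  (1) 3(2) + 0 + 3 + 2(0) = 9 ✓
  (2) 0 = 4 × 0, remainder 0 ✓
  (3) 3 > 0 ✓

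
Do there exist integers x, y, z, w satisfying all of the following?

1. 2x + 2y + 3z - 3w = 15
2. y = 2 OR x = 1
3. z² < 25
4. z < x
Yes

Take x = 1, y = 2, z = 0, w = -3. Substituting into each constraint:
  (1) 2(1) + 2(2) + 3(0) - 3(-3) = 15 ✓
  (2) y = 2, target 2 ✓ (first branch holds)
  (3) z² = (0)² = 0, and 0 < 25 ✓
  (4) 0 < 1 ✓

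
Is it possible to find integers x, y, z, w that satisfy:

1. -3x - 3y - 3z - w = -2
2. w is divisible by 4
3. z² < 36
Yes

Take x = -1, y = -2, z = 1, w = 8. Substituting into each constraint:
  (1) -3(-1) - 3(-2) - 3(1) + (-8) = -2 ✓
  (2) 8 = 4 × 2, remainder 0 ✓
  (3) z² = (1)² = 1, and 1 < 36 ✓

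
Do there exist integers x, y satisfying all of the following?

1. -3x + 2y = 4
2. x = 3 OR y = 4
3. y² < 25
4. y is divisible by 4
No

A contradictory subset is {-3x + 2y = 4, x = 3 OR y = 4}. No integer assignment can satisfy these jointly:

  - -3x + 2y = 4: is a linear equation tying the variables together
  - x = 3 OR y = 4: forces a choice: either x = 3 or y = 4

Split on the disjunction (x = 3 OR y = 4):
  • If x = 3: with x = 3, every remaining term of the linear equation is divisible by 2, so the left side is ≡ 0 (mod 2); but the right side 13 ≡ 1 (mod 2). No integers can satisfy it.
  • If y = 4: with y = 4, every remaining term of the linear equation is divisible by 3, so the left side is ≡ 0 (mod 3); but the right side -4 ≡ 2 (mod 3). No integers can satisfy it.
Both branches are infeasible, so the system has no integer solution.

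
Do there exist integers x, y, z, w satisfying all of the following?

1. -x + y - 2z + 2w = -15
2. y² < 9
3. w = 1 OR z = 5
Yes

Take x = 17, y = 0, z = 0, w = 1. Substituting into each constraint:
  (1) (-17) + 0 - 2(0) + 2(1) = -15 ✓
  (2) y² = (0)² = 0, and 0 < 9 ✓
  (3) w = 1, target 1 ✓ (first branch holds)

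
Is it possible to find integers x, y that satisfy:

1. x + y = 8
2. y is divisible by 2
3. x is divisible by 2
Yes

Take x = 0, y = 8. Substituting into each constraint:
  (1) 0 + 8 = 8 ✓
  (2) 8 = 2 × 4, remainder 0 ✓
  (3) 0 = 2 × 0, remainder 0 ✓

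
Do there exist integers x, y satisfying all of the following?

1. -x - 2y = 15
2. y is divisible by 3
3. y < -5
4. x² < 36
Yes

Take x = -3, y = -6. Substituting into each constraint:
  (1) 3 - 2(-6) = 15 ✓
  (2) -6 = 3 × -2, remainder 0 ✓
  (3) -6 < -5 ✓
  (4) x² = (-3)² = 9, and 9 < 36 ✓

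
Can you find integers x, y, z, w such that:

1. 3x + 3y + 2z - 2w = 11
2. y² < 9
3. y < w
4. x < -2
Yes

Take x = -4, y = -1, z = 13, w = 0. Substituting into each constraint:
  (1) 3(-4) + 3(-1) + 2(13) - 2(0) = 11 ✓
  (2) y² = (-1)² = 1, and 1 < 9 ✓
  (3) -1 < 0 ✓
  (4) -4 < -2 ✓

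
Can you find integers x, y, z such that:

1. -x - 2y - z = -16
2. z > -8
Yes

Take x = 0, y = 0, z = 16. Substituting into each constraint:
  (1) 0 - 2(0) + (-16) = -16 ✓
  (2) 16 > -8 ✓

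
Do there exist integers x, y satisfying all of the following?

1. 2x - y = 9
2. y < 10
Yes

Take x = 0, y = -9. Substituting into each constraint:
  (1) 2(0) + 9 = 9 ✓
  (2) -9 < 10 ✓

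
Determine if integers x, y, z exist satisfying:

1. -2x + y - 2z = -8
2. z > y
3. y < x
Yes

Take x = 3, y = 0, z = 1. Substituting into each constraint:
  (1) -2(3) + 0 - 2(1) = -8 ✓
  (2) 1 > 0 ✓
  (3) 0 < 3 ✓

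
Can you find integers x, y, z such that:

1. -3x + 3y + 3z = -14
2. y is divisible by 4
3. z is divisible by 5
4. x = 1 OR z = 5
No

Even the single constraint (-3x + 3y + 3z = -14) is infeasible over the integers.

  - -3x + 3y + 3z = -14: every term on the left is divisible by 3, so the LHS ≡ 0 (mod 3), but the RHS -14 is not — no integer solution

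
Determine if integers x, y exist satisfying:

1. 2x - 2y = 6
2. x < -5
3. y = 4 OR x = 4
No

The full constraint system is jointly infeasible over the integers. Each constraint and what it forces:

  - 2x - 2y = 6: is a linear equation tying the variables together
  - x < -5: bounds one variable relative to a constant
  - y = 4 OR x = 4: forces a choice: either y = 4 or x = 4

Split on the disjunction (y = 4 OR x = 4):
  • If y = 4: the equation forces x = 7, which contradicts the bound x ≤ -6.
  • If x = 4: this contradicts the bound x ≤ -6.
Both branches are infeasible, so the system has no integer solution.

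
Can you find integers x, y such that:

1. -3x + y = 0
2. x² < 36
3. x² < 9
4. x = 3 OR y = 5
No

A contradictory subset is {-3x + y = 0, x² < 9, x = 3 OR y = 5}. No integer assignment can satisfy these jointly:

  - -3x + y = 0: is a linear equation tying the variables together
  - x² < 9: restricts x to |x| ≤ 2
  - x = 3 OR y = 5: forces a choice: either x = 3 or y = 5

Split on the disjunction (x = 3 OR y = 5):
  • If x = 3: this contradicts x² < 9, which requires |x| ≤ 2.
  • If y = 5: with y = 5, every remaining term of the linear equation is divisible by 3, so the left side is ≡ 0 (mod 3); but the right side -5 ≡ 1 (mod 3). No integers can satisfy it.
Both branches are infeasible, so the system has no integer solution.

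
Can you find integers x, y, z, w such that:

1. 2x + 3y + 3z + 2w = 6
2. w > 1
Yes

Take x = 0, y = 0, z = 0, w = 3. Substituting into each constraint:
  (1) 2(0) + 3(0) + 3(0) + 2(3) = 6 ✓
  (2) 3 > 1 ✓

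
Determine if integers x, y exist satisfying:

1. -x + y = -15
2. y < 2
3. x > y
Yes

Take x = 0, y = -15. Substituting into each constraint:
  (1) 0 + (-15) = -15 ✓
  (2) -15 < 2 ✓
  (3) 0 > -15 ✓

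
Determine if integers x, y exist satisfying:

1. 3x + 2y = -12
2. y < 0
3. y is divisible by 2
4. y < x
Yes

Take x = 0, y = -6. Substituting into each constraint:
  (1) 3(0) + 2(-6) = -12 ✓
  (2) -6 < 0 ✓
  (3) -6 = 2 × -3, remainder 0 ✓
  (4) -6 < 0 ✓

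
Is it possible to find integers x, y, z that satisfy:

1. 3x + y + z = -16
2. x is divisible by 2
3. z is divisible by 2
Yes

Take x = 0, y = -16, z = 0. Substituting into each constraint:
  (1) 3(0) + (-16) + 0 = -16 ✓
  (2) 0 = 2 × 0, remainder 0 ✓
  (3) 0 = 2 × 0, remainder 0 ✓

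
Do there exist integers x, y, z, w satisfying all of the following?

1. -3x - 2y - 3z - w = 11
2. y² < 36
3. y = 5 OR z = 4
Yes

Take x = 0, y = 5, z = 0, w = -21. Substituting into each constraint:
  (1) -3(0) - 2(5) - 3(0) + 21 = 11 ✓
  (2) y² = (5)² = 25, and 25 < 36 ✓
  (3) y = 5, target 5 ✓ (first branch holds)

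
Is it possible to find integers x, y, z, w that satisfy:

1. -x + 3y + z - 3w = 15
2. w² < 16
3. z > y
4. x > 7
Yes

Take x = 10, y = 6, z = 7, w = 0. Substituting into each constraint:
  (1) (-10) + 3(6) + 7 - 3(0) = 15 ✓
  (2) w² = (0)² = 0, and 0 < 16 ✓
  (3) 7 > 6 ✓
  (4) 10 > 7 ✓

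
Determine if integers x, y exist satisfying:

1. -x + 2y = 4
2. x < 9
Yes

Take x = 0, y = 2. Substituting into each constraint:
  (1) 0 + 2(2) = 4 ✓
  (2) 0 < 9 ✓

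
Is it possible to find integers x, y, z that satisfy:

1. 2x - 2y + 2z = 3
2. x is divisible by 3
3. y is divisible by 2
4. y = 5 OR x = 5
No

Even the single constraint (2x - 2y + 2z = 3) is infeasible over the integers.

  - 2x - 2y + 2z = 3: every term on the left is divisible by 2, so the LHS ≡ 0 (mod 2), but the RHS 3 is not — no integer solution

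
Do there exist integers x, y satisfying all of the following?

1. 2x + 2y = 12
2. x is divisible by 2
Yes

Take x = 0, y = 6. Substituting into each constraint:
  (1) 2(0) + 2(6) = 12 ✓
  (2) 0 = 2 × 0, remainder 0 ✓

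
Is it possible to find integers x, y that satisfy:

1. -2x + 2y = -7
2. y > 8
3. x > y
No

Even the single constraint (-2x + 2y = -7) is infeasible over the integers.

  - -2x + 2y = -7: every term on the left is divisible by 2, so the LHS ≡ 0 (mod 2), but the RHS -7 is not — no integer solution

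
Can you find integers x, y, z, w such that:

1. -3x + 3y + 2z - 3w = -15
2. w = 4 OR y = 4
Yes

Take x = 0, y = 4, z = -9, w = 3. Substituting into each constraint:
  (1) -3(0) + 3(4) + 2(-9) - 3(3) = -15 ✓
  (2) y = 4, target 4 ✓ (second branch holds)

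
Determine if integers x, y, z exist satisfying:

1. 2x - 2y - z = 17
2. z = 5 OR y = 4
Yes

Take x = 13, y = 4, z = 1. Substituting into each constraint:
  (1) 2(13) - 2(4) + (-1) = 17 ✓
  (2) y = 4, target 4 ✓ (second branch holds)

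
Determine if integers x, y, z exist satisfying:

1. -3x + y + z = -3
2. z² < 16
Yes

Take x = 0, y = 0, z = -3. Substituting into each constraint:
  (1) -3(0) + 0 + (-3) = -3 ✓
  (2) z² = (-3)² = 9, and 9 < 16 ✓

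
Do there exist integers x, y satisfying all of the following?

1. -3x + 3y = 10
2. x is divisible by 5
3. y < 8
No

Even the single constraint (-3x + 3y = 10) is infeasible over the integers.

  - -3x + 3y = 10: every term on the left is divisible by 3, so the LHS ≡ 0 (mod 3), but the RHS 10 is not — no integer solution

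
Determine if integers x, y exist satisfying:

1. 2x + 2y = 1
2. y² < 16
No

Even the single constraint (2x + 2y = 1) is infeasible over the integers.

  - 2x + 2y = 1: every term on the left is divisible by 2, so the LHS ≡ 0 (mod 2), but the RHS 1 is not — no integer solution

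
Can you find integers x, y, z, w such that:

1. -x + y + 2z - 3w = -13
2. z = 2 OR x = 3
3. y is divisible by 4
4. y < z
Yes

Take x = 2, y = 0, z = 2, w = 5. Substituting into each constraint:
  (1) (-2) + 0 + 2(2) - 3(5) = -13 ✓
  (2) z = 2, target 2 ✓ (first branch holds)
  (3) 0 = 4 × 0, remainder 0 ✓
  (4) 0 < 2 ✓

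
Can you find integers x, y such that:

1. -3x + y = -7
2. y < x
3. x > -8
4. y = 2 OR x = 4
Yes

Take x = 3, y = 2. Substituting into each constraint:
  (1) -3(3) + 2 = -7 ✓
  (2) 2 < 3 ✓
  (3) 3 > -8 ✓
  (4) y = 2, target 2 ✓ (first branch holds)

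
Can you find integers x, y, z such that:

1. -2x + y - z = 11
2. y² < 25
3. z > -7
Yes

Take x = -6, y = 0, z = 1. Substituting into each constraint:
  (1) -2(-6) + 0 + (-1) = 11 ✓
  (2) y² = (0)² = 0, and 0 < 25 ✓
  (3) 1 > -7 ✓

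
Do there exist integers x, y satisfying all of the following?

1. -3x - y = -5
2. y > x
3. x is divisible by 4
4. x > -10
Yes

Take x = 0, y = 5. Substituting into each constraint:
  (1) -3(0) + (-5) = -5 ✓
  (2) 5 > 0 ✓
  (3) 0 = 4 × 0, remainder 0 ✓
  (4) 0 > -10 ✓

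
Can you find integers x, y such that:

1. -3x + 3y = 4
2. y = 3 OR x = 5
No

Even the single constraint (-3x + 3y = 4) is infeasible over the integers.

  - -3x + 3y = 4: every term on the left is divisible by 3, so the LHS ≡ 0 (mod 3), but the RHS 4 is not — no integer solution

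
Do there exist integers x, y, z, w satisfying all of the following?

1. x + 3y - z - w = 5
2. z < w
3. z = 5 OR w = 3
Yes

Take x = -2, y = 4, z = 2, w = 3. Substituting into each constraint:
  (1) (-2) + 3(4) + (-2) + (-3) = 5 ✓
  (2) 2 < 3 ✓
  (3) w = 3, target 3 ✓ (second branch holds)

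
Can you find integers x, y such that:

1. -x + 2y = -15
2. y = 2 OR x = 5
Yes

Take x = 19, y = 2. Substituting into each constraint:
  (1) (-19) + 2(2) = -15 ✓
  (2) y = 2, target 2 ✓ (first branch holds)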